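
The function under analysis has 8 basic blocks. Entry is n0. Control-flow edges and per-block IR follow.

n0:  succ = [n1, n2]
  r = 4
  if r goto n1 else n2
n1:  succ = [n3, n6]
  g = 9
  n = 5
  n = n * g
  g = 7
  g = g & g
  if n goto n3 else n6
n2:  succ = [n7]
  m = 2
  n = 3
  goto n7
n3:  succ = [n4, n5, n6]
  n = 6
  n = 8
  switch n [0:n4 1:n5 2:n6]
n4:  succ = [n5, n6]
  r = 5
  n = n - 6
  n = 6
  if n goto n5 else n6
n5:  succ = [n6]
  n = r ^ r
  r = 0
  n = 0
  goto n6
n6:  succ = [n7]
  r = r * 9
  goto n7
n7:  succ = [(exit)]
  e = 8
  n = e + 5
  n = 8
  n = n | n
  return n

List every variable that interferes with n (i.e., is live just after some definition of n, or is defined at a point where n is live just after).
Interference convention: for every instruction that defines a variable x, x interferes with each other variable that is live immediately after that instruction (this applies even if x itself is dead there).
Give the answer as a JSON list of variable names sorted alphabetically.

Answer: ["g", "r"]

Analysis:
Block summaries:
  n0: def={r} ue=∅
  n1: def={g,n} ue=∅
  n2: def={m,n} ue=∅
  n3: def={n} ue=∅
  n4: def={n,r} ue={n}
  n5: def={n,r} ue={r}
  n6: def={r} ue={r}
  n7: def={e,n} ue=∅

Liveness:
  n0 li=∅ lo={r}
  n1 li={r} lo={r}
  n2 li=∅ lo=∅
  n3 li={r} lo={n,r}
  n4 li={n} lo={r}
  n5 li={r} lo={r}
  n6 li={r} lo=∅
  n7 li=∅ lo=∅

Conflict graph:
  e↔∅
  g↔{n,r}
  m↔∅
  n↔{g,r}
  r↔{g,n}

N(n) = ["g", "r"]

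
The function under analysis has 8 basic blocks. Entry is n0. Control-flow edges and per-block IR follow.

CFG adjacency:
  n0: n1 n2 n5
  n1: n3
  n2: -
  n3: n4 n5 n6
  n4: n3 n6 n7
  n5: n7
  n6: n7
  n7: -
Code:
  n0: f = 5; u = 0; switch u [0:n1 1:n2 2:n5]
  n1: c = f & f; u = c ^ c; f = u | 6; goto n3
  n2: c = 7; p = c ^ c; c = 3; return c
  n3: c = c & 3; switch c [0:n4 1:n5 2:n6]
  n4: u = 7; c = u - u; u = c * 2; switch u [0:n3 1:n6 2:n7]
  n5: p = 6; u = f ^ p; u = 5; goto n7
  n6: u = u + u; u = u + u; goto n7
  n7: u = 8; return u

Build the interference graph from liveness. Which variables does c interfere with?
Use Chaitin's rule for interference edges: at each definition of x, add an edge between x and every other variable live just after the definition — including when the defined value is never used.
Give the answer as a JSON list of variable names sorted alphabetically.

Per-block:
  n0: {f,u} / ∅
  n1: {c,f,u} / {f}
  n2: {c,p} / ∅
  n3: {c} / {c}
  n4: {c,u} / ∅
  n5: {p,u} / {f}
  n6: {u} / {u}
  n7: {u} / ∅

Liveness:
  n0: in=∅ out={f}
  n1: in={f} out={c,f,u}
  n2: in=∅ out=∅
  n3: in={c,f,u} out={f,u}
  n4: in={f} out={c,f,u}
  n5: in={f} out=∅
  n6: in={u} out=∅
  n7: in=∅ out=∅

Interfere edges:
  c↔{f,u}
  f↔{c,p,u}
  p↔{f}
  u↔{c,f}

N(c) = ["f", "u"]

Answer: ["f", "u"]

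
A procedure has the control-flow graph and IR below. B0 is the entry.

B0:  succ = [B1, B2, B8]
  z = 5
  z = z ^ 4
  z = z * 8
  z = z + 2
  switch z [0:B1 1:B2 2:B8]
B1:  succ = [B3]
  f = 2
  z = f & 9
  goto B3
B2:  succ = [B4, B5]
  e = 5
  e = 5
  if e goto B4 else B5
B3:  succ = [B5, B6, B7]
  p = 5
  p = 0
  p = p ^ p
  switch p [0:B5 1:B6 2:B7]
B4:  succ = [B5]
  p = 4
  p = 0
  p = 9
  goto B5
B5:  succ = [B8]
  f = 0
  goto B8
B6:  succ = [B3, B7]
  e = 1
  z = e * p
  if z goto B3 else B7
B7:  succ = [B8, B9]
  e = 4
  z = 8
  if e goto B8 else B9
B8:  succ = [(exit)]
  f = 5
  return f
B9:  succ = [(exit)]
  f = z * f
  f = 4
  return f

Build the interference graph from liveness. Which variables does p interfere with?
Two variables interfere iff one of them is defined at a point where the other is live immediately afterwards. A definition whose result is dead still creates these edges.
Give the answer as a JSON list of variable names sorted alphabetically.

Answer: ["e", "f"]

Analysis:
Block summaries:
  B0: def={z} ue=∅
  B1: def={f,z} ue=∅
  B2: def={e} ue=∅
  B3: def={p} ue=∅
  B4: def={p} ue=∅
  B5: def={f} ue=∅
  B6: def={e,z} ue={p}
  B7: def={e,z} ue=∅
  B8: def={f} ue=∅
  B9: def={f} ue={f,z}

Backward fixpoint:
  live B0: ∅→∅
  live B1: ∅→{f}
  live B2: ∅→∅
  live B3: {f}→{f,p}
  live B4: ∅→∅
  live B5: ∅→∅
  live B6: {f,p}→{f}
  live B7: {f}→{f,z}
  live B8: ∅→∅
  live B9: {f,z}→∅

Conflict graph:
  e — {f,p,z}
  f — {e,p,z}
  p — {e,f}
  z — {e,f}

N(p) = ["e", "f"]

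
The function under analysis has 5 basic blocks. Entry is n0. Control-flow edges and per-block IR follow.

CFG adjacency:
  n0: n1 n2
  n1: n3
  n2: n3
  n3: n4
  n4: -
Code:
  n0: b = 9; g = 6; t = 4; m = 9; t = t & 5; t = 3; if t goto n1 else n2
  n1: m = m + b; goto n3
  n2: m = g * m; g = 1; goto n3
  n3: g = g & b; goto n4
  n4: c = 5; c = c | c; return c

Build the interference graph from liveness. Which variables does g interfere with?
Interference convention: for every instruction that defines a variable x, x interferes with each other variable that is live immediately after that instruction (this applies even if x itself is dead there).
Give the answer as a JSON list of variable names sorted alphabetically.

Answer: ["b", "m", "t"]

Derivation:
Block summaries:
  n0 def {b,g,m,t} use ∅
  n1 def {m} use {b,m}
  n2 def {g,m} use {g,m}
  n3 def {g} use {b,g}
  n4 def {c} use ∅

Backward fixpoint:
  n0: in=∅ out={b,g,m}
  n1: in={b,g,m} out={b,g}
  n2: in={b,g,m} out={b,g}
  n3: in={b,g} out=∅
  n4: in=∅ out=∅

Interference:
  b — {g,m,t}
  c — ∅
  g — {b,m,t}
  m — {b,g,t}
  t — {b,g,m}

N(g) = ["b", "m", "t"]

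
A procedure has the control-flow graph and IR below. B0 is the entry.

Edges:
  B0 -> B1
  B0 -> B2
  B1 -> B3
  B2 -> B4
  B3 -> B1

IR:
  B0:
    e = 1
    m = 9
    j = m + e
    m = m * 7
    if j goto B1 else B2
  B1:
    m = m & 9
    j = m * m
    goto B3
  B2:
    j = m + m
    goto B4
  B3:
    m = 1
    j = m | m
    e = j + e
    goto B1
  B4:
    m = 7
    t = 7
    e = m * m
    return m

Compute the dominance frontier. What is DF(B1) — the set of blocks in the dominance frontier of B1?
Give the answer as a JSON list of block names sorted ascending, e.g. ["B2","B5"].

idom tree: B1←B0 B2←B0 B3←B1 B4←B2
Dom at joins:
  B1: preds {B0,B3}: {B0} ∩ {B0,B1,B3} = {B0}; idom=B0

Frontier:
  B1←B0: walk · to B0
  B1←B3: walk B3→B1 to B0
  DF(B0)=∅
  DF(B1)={B1}
  DF(B2)=∅
  DF(B3)={B1}
  DF(B4)=∅

DF(B1) = ["B1"]

Answer: ["B1"]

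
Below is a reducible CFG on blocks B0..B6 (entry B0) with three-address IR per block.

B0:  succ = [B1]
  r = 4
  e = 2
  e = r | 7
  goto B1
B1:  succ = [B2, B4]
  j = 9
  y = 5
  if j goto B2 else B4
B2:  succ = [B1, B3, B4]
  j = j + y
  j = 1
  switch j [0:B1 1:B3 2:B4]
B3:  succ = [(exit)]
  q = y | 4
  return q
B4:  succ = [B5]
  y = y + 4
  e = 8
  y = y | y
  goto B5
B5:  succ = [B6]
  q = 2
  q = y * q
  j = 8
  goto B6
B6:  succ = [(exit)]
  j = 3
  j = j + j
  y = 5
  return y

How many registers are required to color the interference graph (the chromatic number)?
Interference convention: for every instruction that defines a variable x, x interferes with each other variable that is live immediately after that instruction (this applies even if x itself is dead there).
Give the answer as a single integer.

Answer: 2

Derivation:
Block summaries:
  B0: def={e,r} ue=∅
  B1: def={j,y} ue=∅
  B2: def={j} ue={j,y}
  B3: def={q} ue={y}
  B4: def={e,y} ue={y}
  B5: def={j,q} ue={y}
  B6: def={j,y} ue=∅

Backward fixpoint:
  live B0: ∅→∅
  live B1: ∅→{j,y}
  live B2: {j,y}→{y}
  live B3: {y}→∅
  live B4: {y}→{y}
  live B5: {y}→∅
  live B6: ∅→∅

Interfere edges:
  e: {r,y}
  j: {y}
  q: {y}
  r: {e}
  y: {e,j,q}

Registers:
  clique {e,r} ⇒ need ≥ 2
  assign e→r1 j→r1 q→r1 r→r0 y→r0 — no edge inside a register ⇒ χ ≤ 2
  χ = 2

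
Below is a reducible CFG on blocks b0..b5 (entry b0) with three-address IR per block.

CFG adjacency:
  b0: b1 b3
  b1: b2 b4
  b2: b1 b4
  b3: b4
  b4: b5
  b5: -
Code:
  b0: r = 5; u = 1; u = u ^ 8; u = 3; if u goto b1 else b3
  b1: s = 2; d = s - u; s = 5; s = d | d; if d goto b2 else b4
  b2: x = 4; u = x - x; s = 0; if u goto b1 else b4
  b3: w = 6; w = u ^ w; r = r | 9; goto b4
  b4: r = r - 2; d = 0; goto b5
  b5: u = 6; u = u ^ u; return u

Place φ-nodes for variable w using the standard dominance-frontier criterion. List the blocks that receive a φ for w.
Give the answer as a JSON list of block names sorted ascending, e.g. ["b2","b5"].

idom tree: b1←b0 b2←b1 b3←b0 b4←b0 b5←b4
Dom∩ at merges:
  b1: preds {b0,b2}: {b0} ∩ {b0,b1,b2} = {b0}; idom=b0
  b4: preds {b1,b2,b3}: {b0,b1} ∩ {b0,b1,b2} ∩ {b0,b3} = {b0}; idom=b0

DF walk-up:
  join b1 pred b0: · stop@b0
  join b1 pred b2: b2→b1 stop@b0
  join b4 pred b1: b1 stop@b0
  join b4 pred b2: b2→b1 stop@b0
  join b4 pred b3: b3 stop@b0
  DF(b0)=∅
  DF(b1)={b1,b4}
  DF(b2)={b1,b4}
  DF(b3)={b4}
  DF(b4)=∅
  DF(b5)=∅

φ for w: defs {b3}
  DF⁺ = {b4}

Answer: ["b4"]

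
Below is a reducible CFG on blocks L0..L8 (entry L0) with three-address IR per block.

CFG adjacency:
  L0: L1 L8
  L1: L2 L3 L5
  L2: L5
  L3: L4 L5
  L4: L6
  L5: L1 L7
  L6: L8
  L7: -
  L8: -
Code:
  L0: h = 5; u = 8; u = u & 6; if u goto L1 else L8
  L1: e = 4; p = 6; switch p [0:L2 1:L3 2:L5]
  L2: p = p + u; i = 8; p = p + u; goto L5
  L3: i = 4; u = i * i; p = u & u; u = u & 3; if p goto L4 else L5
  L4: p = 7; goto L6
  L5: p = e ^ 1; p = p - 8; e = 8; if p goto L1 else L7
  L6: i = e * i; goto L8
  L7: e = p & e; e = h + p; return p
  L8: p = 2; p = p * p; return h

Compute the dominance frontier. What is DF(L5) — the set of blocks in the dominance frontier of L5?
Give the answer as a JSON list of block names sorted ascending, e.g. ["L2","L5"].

Answer: ["L1"]

Analysis:
idom tree: L1←L0 L2←L1 L3←L1 L4←L3 L5←L1 L6←L4 L7←L5 L8←L0
Dom at joins:
  L1: preds {L0,L5}: {L0} ∩ {L0,L1,L5} = {L0}; idom=L0
  L5: preds {L1,L2,L3}: {L0,L1} ∩ {L0,L1,L2} ∩ {L0,L1,L3} = {L0,L1}; idom=L1
  L8: preds {L0,L6}: {L0} ∩ {L0,L1,L3,L4,L6} = {L0}; idom=L0

DF derivation:
  join L1 pred L0: · stop@L0
  join L1 pred L5: L5→L1 stop@L0
  join L5 pred L1: · stop@L1
  join L5 pred L2: L2 stop@L1
  join L5 pred L3: L3 stop@L1
  join L8 pred L0: · stop@L0
  join L8 pred L6: L6→L4→L3→L1 stop@L0
  DF(L0)=∅
  DF(L1)={L1,L8}
  DF(L2)={L5}
  DF(L3)={L5,L8}
  DF(L4)={L8}
  DF(L5)={L1}
  DF(L6)={L8}
  DF(L7)=∅
  DF(L8)=∅

DF(L5) = ["L1"]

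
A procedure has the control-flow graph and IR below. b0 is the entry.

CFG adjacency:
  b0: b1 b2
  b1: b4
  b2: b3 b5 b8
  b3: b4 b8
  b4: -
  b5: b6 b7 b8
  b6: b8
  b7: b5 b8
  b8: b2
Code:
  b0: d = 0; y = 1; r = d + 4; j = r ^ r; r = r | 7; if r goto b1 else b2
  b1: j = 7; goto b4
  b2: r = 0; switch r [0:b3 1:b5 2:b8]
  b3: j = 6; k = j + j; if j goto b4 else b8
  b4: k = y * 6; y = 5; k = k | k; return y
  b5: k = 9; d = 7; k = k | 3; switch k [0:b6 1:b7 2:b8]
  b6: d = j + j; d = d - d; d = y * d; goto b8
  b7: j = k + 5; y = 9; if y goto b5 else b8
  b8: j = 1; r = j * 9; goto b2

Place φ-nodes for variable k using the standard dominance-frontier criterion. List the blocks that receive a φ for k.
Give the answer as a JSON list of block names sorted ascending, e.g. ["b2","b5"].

idom tree: b1←b0 b2←b0 b3←b2 b4←b0 b5←b2 b6←b5 b7←b5 b8←b2
Dom at joins:
  b2: preds {b0,b8}: {b0} ∩ {b0,b2,b8} = {b0}; idom=b0
  b4: preds {b1,b3}: {b0,b1} ∩ {b0,b2,b3} = {b0}; idom=b0
  b5: preds {b2,b7}: {b0,b2} ∩ {b0,b2,b5,b7} = {b0,b2}; idom=b2
  b8: preds {b2,b3,b5,b6,b7}: {b0,b2} ∩ {b0,b2,b3} ∩ {b0,b2,b5} ∩ {b0,b2,b5,b6} ∩ {b0,b2,b5,b7} = {b0,b2}; idom=b2

DF walk-up:
  join b2 pred b0: · stop@b0
  join b2 pred b8: b8→b2 stop@b0
  join b4 pred b1: b1 stop@b0
  join b4 pred b3: b3→b2 stop@b0
  join b5 pred b2: · stop@b2
  join b5 pred b7: b7→b5 stop@b2
  join b8 pred b2: · stop@b2
  join b8 pred b3: b3 stop@b2
  join b8 pred b5: b5 stop@b2
  join b8 pred b6: b6→b5 stop@b2
  join b8 pred b7: b7→b5 stop@b2
  DF(b0)=∅
  DF(b1)={b4}
  DF(b2)={b2,b4}
  DF(b3)={b4,b8}
  DF(b4)=∅
  DF(b5)={b5,b8}
  DF(b6)={b8}
  DF(b7)={b5,b8}
  DF(b8)={b2}

φ for k: defs {b3,b4,b5}
  DF⁺ = {b2,b4,b5,b8}

Answer: ["b2", "b4", "b5", "b8"]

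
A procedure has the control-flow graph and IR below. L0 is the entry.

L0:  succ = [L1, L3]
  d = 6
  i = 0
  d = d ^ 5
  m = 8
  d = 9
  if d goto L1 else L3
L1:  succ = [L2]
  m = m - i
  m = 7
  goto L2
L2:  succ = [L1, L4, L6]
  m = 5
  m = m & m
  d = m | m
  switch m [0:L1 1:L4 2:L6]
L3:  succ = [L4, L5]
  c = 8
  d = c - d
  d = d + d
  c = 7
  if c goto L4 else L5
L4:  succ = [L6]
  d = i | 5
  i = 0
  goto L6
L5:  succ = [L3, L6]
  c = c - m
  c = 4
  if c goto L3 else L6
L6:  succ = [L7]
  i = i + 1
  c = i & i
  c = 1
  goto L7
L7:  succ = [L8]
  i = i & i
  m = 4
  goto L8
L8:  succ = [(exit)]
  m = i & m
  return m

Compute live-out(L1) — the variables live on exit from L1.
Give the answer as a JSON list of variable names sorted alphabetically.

Per-block:
  L0: def={d,i,m} ue=∅
  L1: def={m} ue={i,m}
  L2: def={d,m} ue=∅
  L3: def={c,d} ue={d}
  L4: def={d,i} ue={i}
  L5: def={c} ue={c,m}
  L6: def={c,i} ue={i}
  L7: def={i,m} ue={i}
  L8: def={m} ue={i,m}

Liveness:
  live L0: ∅→{d,i,m}
  live L1: {i,m}→{i}
  live L2: {i}→{i,m}
  live L3: {d,i,m}→{c,d,i,m}
  live L4: {i}→{i}
  live L5: {c,d,i,m}→{d,i,m}
  live L6: {i}→{i}
  live L7: {i}→{i,m}
  live L8: {i,m}→∅

live-out(L1) = ["i"]

Answer: ["i"]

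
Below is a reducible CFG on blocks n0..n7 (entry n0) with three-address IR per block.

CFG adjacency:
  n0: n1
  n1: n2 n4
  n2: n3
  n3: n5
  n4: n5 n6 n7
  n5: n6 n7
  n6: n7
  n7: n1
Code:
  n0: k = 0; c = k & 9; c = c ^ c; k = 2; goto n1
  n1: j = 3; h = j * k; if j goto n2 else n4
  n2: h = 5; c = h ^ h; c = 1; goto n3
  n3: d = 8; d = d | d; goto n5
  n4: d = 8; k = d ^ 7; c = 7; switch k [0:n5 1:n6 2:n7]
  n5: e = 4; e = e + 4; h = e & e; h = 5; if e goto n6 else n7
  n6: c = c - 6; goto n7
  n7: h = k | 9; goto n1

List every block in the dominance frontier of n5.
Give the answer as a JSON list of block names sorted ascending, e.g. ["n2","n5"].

idom tree: n1←n0 n2←n1 n3←n2 n4←n1 n5←n1 n6←n1 n7←n1
Dom at joins:
  n1: preds {n0,n7}: {n0} ∩ {n0,n1,n7} = {n0}; idom=n0
  n5: preds {n3,n4}: {n0,n1,n2,n3} ∩ {n0,n1,n4} = {n0,n1}; idom=n1
  n6: preds {n4,n5}: {n0,n1,n4} ∩ {n0,n1,n5} = {n0,n1}; idom=n1
  n7: preds {n4,n5,n6}: {n0,n1,n4} ∩ {n0,n1,n5} ∩ {n0,n1,n6} = {n0,n1}; idom=n1

DF walk-up:
  join n1 pred n0: · stop@n0
  join n1 pred n7: n7→n1 stop@n0
  join n5 pred n3: n3→n2 stop@n1
  join n5 pred n4: n4 stop@n1
  join n6 pred n4: n4 stop@n1
  join n6 pred n5: n5 stop@n1
  join n7 pred n4: n4 stop@n1
  join n7 pred n5: n5 stop@n1
  join n7 pred n6: n6 stop@n1
  DF(n0)=∅
  DF(n1)={n1}
  DF(n2)={n5}
  DF(n3)={n5}
  DF(n4)={n5,n6,n7}
  DF(n5)={n6,n7}
  DF(n6)={n7}
  DF(n7)={n1}

DF(n5) = ["n6", "n7"]

Answer: ["n6", "n7"]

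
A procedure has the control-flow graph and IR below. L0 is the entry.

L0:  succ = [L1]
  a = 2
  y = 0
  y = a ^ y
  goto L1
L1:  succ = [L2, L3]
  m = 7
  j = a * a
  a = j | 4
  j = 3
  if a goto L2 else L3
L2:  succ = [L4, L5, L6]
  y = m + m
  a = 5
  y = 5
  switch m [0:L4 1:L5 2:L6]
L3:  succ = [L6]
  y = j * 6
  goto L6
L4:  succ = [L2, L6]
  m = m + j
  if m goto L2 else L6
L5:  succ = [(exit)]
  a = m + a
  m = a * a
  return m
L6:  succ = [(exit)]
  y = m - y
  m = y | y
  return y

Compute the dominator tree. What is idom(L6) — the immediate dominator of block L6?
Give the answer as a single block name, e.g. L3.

idom tree: L1←L0 L2←L1 L3←L1 L4←L2 L5←L2 L6←L1
Join-block Dom:
  L2: preds {L1,L4}: {L0,L1} ∩ {L0,L1,L2,L4} = {L0,L1}; idom=L1
  L6: preds {L2,L3,L4}: {L0,L1,L2} ∩ {L0,L1,L3} ∩ {L0,L1,L2,L4} = {L0,L1}; idom=L1

idom(L6) = L1

Answer: L1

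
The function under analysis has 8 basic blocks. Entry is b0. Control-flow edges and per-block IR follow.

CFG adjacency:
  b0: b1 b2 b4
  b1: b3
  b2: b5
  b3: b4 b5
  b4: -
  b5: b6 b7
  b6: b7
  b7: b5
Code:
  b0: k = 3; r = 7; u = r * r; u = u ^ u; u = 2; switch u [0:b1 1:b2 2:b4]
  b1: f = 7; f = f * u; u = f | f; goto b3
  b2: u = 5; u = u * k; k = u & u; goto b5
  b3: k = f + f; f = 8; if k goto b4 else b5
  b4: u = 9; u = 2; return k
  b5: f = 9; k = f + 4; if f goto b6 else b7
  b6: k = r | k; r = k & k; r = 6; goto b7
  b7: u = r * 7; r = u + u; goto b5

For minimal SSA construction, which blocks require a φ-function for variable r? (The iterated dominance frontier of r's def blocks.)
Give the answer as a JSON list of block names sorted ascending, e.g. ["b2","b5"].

idom tree: b1←b0 b2←b0 b3←b1 b4←b0 b5←b0 b6←b5 b7←b5
Join-block Dom:
  b4: preds {b0,b3}: {b0} ∩ {b0,b1,b3} = {b0}; idom=b0
  b5: preds {b2,b3,b7}: {b0,b2} ∩ {b0,b1,b3} ∩ {b0,b5,b7} = {b0}; idom=b0
  b7: preds {b5,b6}: {b0,b5} ∩ {b0,b5,b6} = {b0,b5}; idom=b5

DF derivation:
  b4←b0: walk · to b0
  b4←b3: walk b3→b1 to b0
  b5←b2: walk b2 to b0
  b5←b3: walk b3→b1 to b0
  b5←b7: walk b7→b5 to b0
  b7←b5: walk · to b5
  b7←b6: walk b6 to b5
  b0 → ∅
  b1 → {b4,b5}
  b2 → {b5}
  b3 → {b4,b5}
  b4 → ∅
  b5 → {b5}
  b6 → {b7}
  b7 → {b5}

φ for r: defs {b0,b6,b7}
  DF⁺ = {b5,b7}

Answer: ["b5", "b7"]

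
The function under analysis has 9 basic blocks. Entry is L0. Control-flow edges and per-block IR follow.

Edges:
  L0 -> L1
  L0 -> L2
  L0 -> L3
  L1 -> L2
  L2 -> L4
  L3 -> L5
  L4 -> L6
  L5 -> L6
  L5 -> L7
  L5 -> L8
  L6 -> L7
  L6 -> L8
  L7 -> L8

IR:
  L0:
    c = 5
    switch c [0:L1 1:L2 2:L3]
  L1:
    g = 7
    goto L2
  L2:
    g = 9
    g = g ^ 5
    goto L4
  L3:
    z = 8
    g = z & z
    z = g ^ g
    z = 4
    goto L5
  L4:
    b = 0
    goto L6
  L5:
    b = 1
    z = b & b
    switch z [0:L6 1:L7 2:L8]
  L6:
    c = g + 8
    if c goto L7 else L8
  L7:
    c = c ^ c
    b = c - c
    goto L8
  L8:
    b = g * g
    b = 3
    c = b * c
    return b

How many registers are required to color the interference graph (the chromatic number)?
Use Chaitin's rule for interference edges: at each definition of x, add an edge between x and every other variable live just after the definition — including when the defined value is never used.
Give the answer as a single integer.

Answer: 3

Derivation:
def/use:
  L0 def {c} use ∅
  L1 def {g} use ∅
  L2 def {g} use ∅
  L3 def {g,z} use ∅
  L4 def {b} use ∅
  L5 def {b,z} use ∅
  L6 def {c} use {g}
  L7 def {b,c} use {c}
  L8 def {b,c} use {c,g}

Liveness:
  L0 li=∅ lo={c}
  L1 li=∅ lo=∅
  L2 li=∅ lo={g}
  L3 li={c} lo={c,g}
  L4 li={g} lo={g}
  L5 li={c,g} lo={c,g}
  L6 li={g} lo={c,g}
  L7 li={c,g} lo={c,g}
  L8 li={c,g} lo=∅

Interfere edges:
  b — {c,g}
  c — {b,g,z}
  g — {b,c,z}
  z — {c,g}

Registers:
  {b,c,g} pairwise interfere (3-clique) ⇒ χ ≥ 3
  assign b→R2 c→R0 g→R1 z→R2 — no edge inside a register ⇒ χ ≤ 3
  χ = 3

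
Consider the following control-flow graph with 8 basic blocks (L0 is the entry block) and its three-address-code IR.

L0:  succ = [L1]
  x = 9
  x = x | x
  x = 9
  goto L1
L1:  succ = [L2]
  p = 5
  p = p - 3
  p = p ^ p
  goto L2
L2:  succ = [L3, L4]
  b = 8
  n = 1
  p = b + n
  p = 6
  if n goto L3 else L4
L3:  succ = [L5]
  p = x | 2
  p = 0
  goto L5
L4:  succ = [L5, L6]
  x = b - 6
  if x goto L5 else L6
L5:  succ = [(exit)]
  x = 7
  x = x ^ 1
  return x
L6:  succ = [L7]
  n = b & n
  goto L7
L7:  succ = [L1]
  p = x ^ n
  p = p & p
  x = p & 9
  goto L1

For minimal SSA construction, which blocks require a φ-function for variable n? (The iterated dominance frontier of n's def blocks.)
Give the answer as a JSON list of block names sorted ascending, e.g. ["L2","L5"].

idom tree: L1←L0 L2←L1 L3←L2 L4←L2 L5←L2 L6←L4 L7←L6
Dom at joins:
  L1: preds {L0,L7}: {L0} ∩ {L0,L1,L2,L4,L6,L7} = {L0}; idom=L0
  L5: preds {L3,L4}: {L0,L1,L2,L3} ∩ {L0,L1,L2,L4} = {L0,L1,L2}; idom=L2

DF walk-up:
  join L1 pred L0: · stop@L0
  join L1 pred L7: L7→L6→L4→L2→L1 stop@L0
  join L5 pred L3: L3 stop@L2
  join L5 pred L4: L4 stop@L2
  L0 → ∅
  L1 → {L1}
  L2 → {L1}
  L3 → {L5}
  L4 → {L1,L5}
  L5 → ∅
  L6 → {L1}
  L7 → {L1}

φ for n: defs {L2,L6}
  DF⁺ = {L1}

Answer: ["L1"]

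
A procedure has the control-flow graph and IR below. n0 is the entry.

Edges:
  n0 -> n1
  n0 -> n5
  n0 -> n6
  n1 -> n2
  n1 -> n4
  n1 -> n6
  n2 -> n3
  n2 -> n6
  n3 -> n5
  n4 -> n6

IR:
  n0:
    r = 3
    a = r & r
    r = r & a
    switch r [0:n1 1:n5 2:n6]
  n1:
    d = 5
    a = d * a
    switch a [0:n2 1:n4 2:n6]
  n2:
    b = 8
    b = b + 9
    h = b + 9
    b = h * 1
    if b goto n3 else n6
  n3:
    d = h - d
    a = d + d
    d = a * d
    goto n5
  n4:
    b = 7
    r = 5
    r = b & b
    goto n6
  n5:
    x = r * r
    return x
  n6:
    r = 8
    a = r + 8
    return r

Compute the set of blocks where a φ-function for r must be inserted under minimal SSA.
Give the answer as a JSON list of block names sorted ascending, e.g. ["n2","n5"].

idom tree: n1←n0 n2←n1 n3←n2 n4←n1 n5←n0 n6←n0
Join-block Dom:
  n5: preds {n0,n3}: {n0} ∩ {n0,n1,n2,n3} = {n0}; idom=n0
  n6: preds {n0,n1,n2,n4}: {n0} ∩ {n0,n1} ∩ {n0,n1,n2} ∩ {n0,n1,n4} = {n0}; idom=n0

Frontier:
  join n5 pred n0: · stop@n0
  join n5 pred n3: n3→n2→n1 stop@n0
  join n6 pred n0: · stop@n0
  join n6 pred n1: n1 stop@n0
  join n6 pred n2: n2→n1 stop@n0
  join n6 pred n4: n4→n1 stop@n0
  n0 → ∅
  n1 → {n5,n6}
  n2 → {n5,n6}
  n3 → {n5}
  n4 → {n6}
  n5 → ∅
  n6 → ∅

φ for r: defs {n0,n4,n6}
  DF⁺ = {n6}

Answer: ["n6"]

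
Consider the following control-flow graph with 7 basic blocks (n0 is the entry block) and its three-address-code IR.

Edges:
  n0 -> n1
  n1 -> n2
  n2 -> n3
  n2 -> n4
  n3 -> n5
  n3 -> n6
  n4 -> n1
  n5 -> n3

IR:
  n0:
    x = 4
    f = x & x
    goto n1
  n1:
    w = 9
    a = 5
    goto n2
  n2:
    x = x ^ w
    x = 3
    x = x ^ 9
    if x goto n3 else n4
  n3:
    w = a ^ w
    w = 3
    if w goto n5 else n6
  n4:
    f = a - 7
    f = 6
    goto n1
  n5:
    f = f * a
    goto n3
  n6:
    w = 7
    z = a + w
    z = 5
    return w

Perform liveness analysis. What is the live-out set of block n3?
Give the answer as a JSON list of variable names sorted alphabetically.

Answer: ["a", "f", "w"]

Analysis:
def/use:
  n0: def={f,x} ue=∅
  n1: def={a,w} ue=∅
  n2: def={x} ue={w,x}
  n3: def={w} ue={a,w}
  n4: def={f} ue={a}
  n5: def={f} ue={a,f}
  n6: def={w,z} ue={a}

Live sets:
  live n0: ∅→{f,x}
  live n1: {f,x}→{a,f,w,x}
  live n2: {a,f,w,x}→{a,f,w,x}
  live n3: {a,f,w}→{a,f,w}
  live n4: {a,x}→{f,x}
  live n5: {a,f,w}→{a,f,w}
  live n6: {a}→∅

live-out(n3) = ["a", "f", "w"]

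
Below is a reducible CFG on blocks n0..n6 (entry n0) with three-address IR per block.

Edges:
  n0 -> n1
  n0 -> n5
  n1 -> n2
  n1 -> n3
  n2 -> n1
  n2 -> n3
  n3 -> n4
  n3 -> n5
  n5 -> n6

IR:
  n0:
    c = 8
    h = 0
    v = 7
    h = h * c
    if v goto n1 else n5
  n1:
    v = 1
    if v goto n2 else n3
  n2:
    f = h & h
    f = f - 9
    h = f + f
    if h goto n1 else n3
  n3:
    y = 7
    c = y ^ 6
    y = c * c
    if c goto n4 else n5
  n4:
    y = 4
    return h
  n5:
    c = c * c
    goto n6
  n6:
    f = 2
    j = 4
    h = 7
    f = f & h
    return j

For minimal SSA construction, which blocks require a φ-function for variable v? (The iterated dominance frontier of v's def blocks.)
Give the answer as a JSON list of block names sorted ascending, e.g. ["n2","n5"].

idom tree: n1←n0 n2←n1 n3←n1 n4←n3 n5←n0 n6←n5
Dom at joins:
  n1: preds {n0,n2}: {n0} ∩ {n0,n1,n2} = {n0}; idom=n0
  n3: preds {n1,n2}: {n0,n1} ∩ {n0,n1,n2} = {n0,n1}; idom=n1
  n5: preds {n0,n3}: {n0} ∩ {n0,n1,n3} = {n0}; idom=n0

DF walk-up:
  n1←n0: walk · to n0
  n1←n2: walk n2→n1 to n0
  n3←n1: walk · to n1
  n3←n2: walk n2 to n1
  n5←n0: walk · to n0
  n5←n3: walk n3→n1 to n0
  n0: DF=∅
  n1: DF={n1,n5}
  n2: DF={n1,n3}
  n3: DF={n5}
  n4: DF=∅
  n5: DF=∅
  n6: DF=∅

φ for v: defs {n0,n1}
  DF⁺ = {n1,n5}

Answer: ["n1", "n5"]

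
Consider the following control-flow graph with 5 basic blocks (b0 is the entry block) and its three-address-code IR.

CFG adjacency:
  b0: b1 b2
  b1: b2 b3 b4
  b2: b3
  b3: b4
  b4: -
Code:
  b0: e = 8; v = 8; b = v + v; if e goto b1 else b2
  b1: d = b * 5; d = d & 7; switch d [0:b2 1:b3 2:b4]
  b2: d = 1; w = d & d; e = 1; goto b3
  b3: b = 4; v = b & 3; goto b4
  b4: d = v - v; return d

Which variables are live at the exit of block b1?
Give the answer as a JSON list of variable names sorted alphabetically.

Answer: ["v"]

Working:
Block summaries:
  b0: def={b,e,v} ue=∅
  b1: def={d} ue={b}
  b2: def={d,e,w} ue=∅
  b3: def={b,v} ue=∅
  b4: def={d} ue={v}

Live sets:
  live b0: ∅→{b,v}
  live b1: {b,v}→{v}
  live b2: ∅→∅
  live b3: ∅→{v}
  live b4: {v}→∅

live-out(b1) = ["v"]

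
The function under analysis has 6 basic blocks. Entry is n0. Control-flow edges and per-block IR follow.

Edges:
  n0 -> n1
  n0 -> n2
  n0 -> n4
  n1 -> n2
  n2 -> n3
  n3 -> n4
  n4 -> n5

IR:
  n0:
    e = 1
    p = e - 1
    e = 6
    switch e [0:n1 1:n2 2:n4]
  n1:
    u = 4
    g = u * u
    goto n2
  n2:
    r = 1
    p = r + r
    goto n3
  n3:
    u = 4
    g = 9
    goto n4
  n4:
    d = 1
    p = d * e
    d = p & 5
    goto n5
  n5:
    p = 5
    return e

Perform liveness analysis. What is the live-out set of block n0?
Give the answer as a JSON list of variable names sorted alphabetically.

Per-block:
  n0: def={e,p} ue=∅
  n1: def={g,u} ue=∅
  n2: def={p,r} ue=∅
  n3: def={g,u} ue=∅
  n4: def={d,p} ue={e}
  n5: def={p} ue={e}

Live sets:
  n0 li=∅ lo={e}
  n1 li={e} lo={e}
  n2 li={e} lo={e}
  n3 li={e} lo={e}
  n4 li={e} lo={e}
  n5 li={e} lo=∅

live-out(n0) = ["e"]

Answer: ["e"]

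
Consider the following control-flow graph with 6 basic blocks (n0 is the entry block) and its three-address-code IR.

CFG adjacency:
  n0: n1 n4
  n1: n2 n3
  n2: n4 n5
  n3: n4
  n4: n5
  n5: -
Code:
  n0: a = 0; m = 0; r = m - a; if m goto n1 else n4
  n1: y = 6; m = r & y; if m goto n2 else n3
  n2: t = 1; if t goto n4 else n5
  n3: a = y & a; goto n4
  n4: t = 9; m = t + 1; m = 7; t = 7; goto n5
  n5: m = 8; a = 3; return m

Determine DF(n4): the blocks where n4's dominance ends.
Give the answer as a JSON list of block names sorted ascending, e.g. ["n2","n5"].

idom tree: n1←n0 n2←n1 n3←n1 n4←n0 n5←n0
Dom at joins:
  n4: preds {n0,n2,n3}: {n0} ∩ {n0,n1,n2} ∩ {n0,n1,n3} = {n0}; idom=n0
  n5: preds {n2,n4}: {n0,n1,n2} ∩ {n0,n4} = {n0}; idom=n0

DF walk-up:
  n4←n0: walk · to n0
  n4←n2: walk n2→n1 to n0
  n4←n3: walk n3→n1 to n0
  n5←n2: walk n2→n1 to n0
  n5←n4: walk n4 to n0
  n0 → ∅
  n1 → {n4,n5}
  n2 → {n4,n5}
  n3 → {n4}
  n4 → {n5}
  n5 → ∅

DF(n4) = ["n5"]

Answer: ["n5"]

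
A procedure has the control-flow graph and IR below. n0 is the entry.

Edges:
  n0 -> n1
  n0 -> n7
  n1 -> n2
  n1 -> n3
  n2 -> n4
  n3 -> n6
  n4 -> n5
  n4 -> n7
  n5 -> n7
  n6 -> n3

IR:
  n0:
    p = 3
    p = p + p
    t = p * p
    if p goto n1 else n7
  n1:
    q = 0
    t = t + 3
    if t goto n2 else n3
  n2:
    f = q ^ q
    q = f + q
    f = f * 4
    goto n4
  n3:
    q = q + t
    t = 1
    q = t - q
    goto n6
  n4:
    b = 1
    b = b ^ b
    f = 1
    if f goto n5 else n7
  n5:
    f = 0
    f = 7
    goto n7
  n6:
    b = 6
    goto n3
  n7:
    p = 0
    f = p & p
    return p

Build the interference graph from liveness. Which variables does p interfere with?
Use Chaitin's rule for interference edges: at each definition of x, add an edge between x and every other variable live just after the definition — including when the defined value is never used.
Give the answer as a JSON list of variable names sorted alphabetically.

Block summaries:
  n0 def {p,t} use ∅
  n1 def {q,t} use {t}
  n2 def {f,q} use {q}
  n3 def {q,t} use {q,t}
  n4 def {b,f} use ∅
  n5 def {f} use ∅
  n6 def {b} use ∅
  n7 def {f,p} use ∅

Backward fixpoint:
  live n0: ∅→{t}
  live n1: {t}→{q,t}
  live n2: {q}→∅
  live n3: {q,t}→{q,t}
  live n4: ∅→∅
  live n5: ∅→∅
  live n6: {q,t}→{q,t}
  live n7: ∅→∅

Conflict graph:
  b↔{q,t}
  f↔{p,q}
  p↔{f,t}
  q↔{b,f,t}
  t↔{b,p,q}

N(p) = ["f", "t"]

Answer: ["f", "t"]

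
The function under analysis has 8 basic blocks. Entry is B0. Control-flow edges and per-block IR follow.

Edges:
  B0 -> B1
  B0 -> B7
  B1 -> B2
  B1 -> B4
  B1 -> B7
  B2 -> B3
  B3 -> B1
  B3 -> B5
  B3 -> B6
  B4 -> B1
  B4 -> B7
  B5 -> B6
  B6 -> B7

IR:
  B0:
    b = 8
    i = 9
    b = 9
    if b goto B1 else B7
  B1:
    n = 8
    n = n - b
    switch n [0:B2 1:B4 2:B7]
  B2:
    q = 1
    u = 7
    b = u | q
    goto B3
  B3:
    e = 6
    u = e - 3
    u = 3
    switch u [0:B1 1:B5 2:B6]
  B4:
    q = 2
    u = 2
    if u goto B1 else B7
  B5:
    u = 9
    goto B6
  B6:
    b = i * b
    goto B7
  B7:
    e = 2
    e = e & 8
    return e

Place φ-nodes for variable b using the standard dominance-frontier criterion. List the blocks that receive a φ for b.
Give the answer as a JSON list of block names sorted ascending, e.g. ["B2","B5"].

Answer: ["B1", "B7"]

Working:
idom tree: B1←B0 B2←B1 B3←B2 B4←B1 B5←B3 B6←B3 B7←B0
Dom∩ at merges:
  B1: preds {B0,B3,B4}: {B0} ∩ {B0,B1,B2,B3} ∩ {B0,B1,B4} = {B0}; idom=B0
  B6: preds {B3,B5}: {B0,B1,B2,B3} ∩ {B0,B1,B2,B3,B5} = {B0,B1,B2,B3}; idom=B3
  B7: preds {B0,B1,B4,B6}: {B0} ∩ {B0,B1} ∩ {B0,B1,B4} ∩ {B0,B1,B2,B3,B6} = {B0}; idom=B0

DF derivation:
  join B1 pred B0: · stop@B0
  join B1 pred B3: B3→B2→B1 stop@B0
  join B1 pred B4: B4→B1 stop@B0
  join B6 pred B3: · stop@B3
  join B6 pred B5: B5 stop@B3
  join B7 pred B0: · stop@B0
  join B7 pred B1: B1 stop@B0
  join B7 pred B4: B4→B1 stop@B0
  join B7 pred B6: B6→B3→B2→B1 stop@B0
  B0: DF=∅
  B1: DF={B1,B7}
  B2: DF={B1,B7}
  B3: DF={B1,B7}
  B4: DF={B1,B7}
  B5: DF={B6}
  B6: DF={B7}
  B7: DF=∅

φ for b: defs {B0,B2,B6}
  DF⁺ = {B1,B7}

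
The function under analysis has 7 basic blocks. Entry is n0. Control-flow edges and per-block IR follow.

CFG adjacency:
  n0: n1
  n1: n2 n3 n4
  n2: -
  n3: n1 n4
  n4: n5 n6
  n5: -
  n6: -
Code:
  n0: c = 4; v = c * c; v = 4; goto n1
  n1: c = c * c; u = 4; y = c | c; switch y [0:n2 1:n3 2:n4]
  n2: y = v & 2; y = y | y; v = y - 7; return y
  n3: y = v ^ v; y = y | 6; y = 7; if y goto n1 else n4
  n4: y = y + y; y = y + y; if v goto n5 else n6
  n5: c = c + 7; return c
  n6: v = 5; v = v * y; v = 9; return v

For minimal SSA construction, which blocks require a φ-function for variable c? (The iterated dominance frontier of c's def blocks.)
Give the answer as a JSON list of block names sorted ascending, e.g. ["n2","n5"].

Answer: ["n1"]

Derivation:
idom tree: n1←n0 n2←n1 n3←n1 n4←n1 n5←n4 n6←n4
Join-block Dom:
  n1: preds {n0,n3}: {n0} ∩ {n0,n1,n3} = {n0}; idom=n0
  n4: preds {n1,n3}: {n0,n1} ∩ {n0,n1,n3} = {n0,n1}; idom=n1

DF derivation:
  n1←n0: walk · to n0
  n1←n3: walk n3→n1 to n0
  n4←n1: walk · to n1
  n4←n3: walk n3 to n1
  DF(n0)=∅
  DF(n1)={n1}
  DF(n2)=∅
  DF(n3)={n1,n4}
  DF(n4)=∅
  DF(n5)=∅
  DF(n6)=∅

φ for c: defs {n0,n1,n5}
  DF⁺ = {n1}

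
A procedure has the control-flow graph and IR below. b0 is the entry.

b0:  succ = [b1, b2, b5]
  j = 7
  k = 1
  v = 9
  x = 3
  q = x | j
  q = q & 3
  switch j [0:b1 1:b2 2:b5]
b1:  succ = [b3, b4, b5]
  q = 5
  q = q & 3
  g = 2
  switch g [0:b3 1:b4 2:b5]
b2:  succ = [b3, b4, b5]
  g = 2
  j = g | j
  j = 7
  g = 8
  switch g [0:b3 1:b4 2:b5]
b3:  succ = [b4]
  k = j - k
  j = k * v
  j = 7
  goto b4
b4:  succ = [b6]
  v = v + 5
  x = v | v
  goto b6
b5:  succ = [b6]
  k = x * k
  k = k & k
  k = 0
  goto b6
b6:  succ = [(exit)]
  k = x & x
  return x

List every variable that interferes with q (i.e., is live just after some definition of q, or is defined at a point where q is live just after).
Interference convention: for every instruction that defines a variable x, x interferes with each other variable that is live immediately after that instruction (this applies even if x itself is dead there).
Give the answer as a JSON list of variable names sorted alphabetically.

def/use:
  b0 def {j,k,q,v,x} use ∅
  b1 def {g,q} use ∅
  b2 def {g,j} use {j}
  b3 def {j,k} use {j,k,v}
  b4 def {v,x} use {v}
  b5 def {k} use {k,x}
  b6 def {k} use {x}

Live sets:
  b0: in=∅ out={j,k,v,x}
  b1: in={j,k,v,x} out={j,k,v,x}
  b2: in={j,k,v,x} out={j,k,v,x}
  b3: in={j,k,v} out={v}
  b4: in={v} out={x}
  b5: in={k,x} out={x}
  b6: in={x} out=∅

Interfere edges:
  g: {j,k,v,x}
  j: {g,k,q,v,x}
  k: {g,j,q,v,x}
  q: {j,k,v,x}
  v: {g,j,k,q,x}
  x: {g,j,k,q,v}

N(q) = ["j", "k", "v", "x"]

Answer: ["j", "k", "v", "x"]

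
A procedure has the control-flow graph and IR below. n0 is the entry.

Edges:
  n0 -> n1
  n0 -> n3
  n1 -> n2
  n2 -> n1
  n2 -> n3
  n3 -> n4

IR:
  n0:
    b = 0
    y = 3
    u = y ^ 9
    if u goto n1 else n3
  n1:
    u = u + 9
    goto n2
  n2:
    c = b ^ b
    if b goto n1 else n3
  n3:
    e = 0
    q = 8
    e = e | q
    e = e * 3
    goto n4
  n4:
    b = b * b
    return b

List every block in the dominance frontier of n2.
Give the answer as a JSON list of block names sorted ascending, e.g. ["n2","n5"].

Answer: ["n1", "n3"]

Derivation:
idom tree: n1←n0 n2←n1 n3←n0 n4←n3
Dom∩ at merges:
  n1: preds {n0,n2}: {n0} ∩ {n0,n1,n2} = {n0}; idom=n0
  n3: preds {n0,n2}: {n0} ∩ {n0,n1,n2} = {n0}; idom=n0

DF derivation:
  join n1 pred n0: · stop@n0
  join n1 pred n2: n2→n1 stop@n0
  join n3 pred n0: · stop@n0
  join n3 pred n2: n2→n1 stop@n0
  n0 → ∅
  n1 → {n1,n3}
  n2 → {n1,n3}
  n3 → ∅
  n4 → ∅

DF(n2) = ["n1", "n3"]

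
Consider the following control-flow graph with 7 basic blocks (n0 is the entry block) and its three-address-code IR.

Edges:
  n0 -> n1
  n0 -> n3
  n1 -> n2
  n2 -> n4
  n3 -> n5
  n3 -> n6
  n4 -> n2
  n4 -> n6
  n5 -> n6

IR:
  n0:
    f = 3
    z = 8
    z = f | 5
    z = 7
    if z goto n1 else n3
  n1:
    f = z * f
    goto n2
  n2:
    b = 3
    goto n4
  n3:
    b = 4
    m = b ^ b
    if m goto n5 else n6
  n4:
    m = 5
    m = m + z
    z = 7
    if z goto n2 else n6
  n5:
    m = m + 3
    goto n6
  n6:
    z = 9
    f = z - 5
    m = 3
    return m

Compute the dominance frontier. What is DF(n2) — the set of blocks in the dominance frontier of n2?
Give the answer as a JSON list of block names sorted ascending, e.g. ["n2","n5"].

Answer: ["n2", "n6"]

Derivation:
idom tree: n1←n0 n2←n1 n3←n0 n4←n2 n5←n3 n6←n0
Dom∩ at merges:
  n2: preds {n1,n4}: {n0,n1} ∩ {n0,n1,n2,n4} = {n0,n1}; idom=n1
  n6: preds {n3,n4,n5}: {n0,n3} ∩ {n0,n1,n2,n4} ∩ {n0,n3,n5} = {n0}; idom=n0

DF walk-up:
  n2←n1: walk · to n1
  n2←n4: walk n4→n2 to n1
  n6←n3: walk n3 to n0
  n6←n4: walk n4→n2→n1 to n0
  n6←n5: walk n5→n3 to n0
  n0: DF=∅
  n1: DF={n6}
  n2: DF={n2,n6}
  n3: DF={n6}
  n4: DF={n2,n6}
  n5: DF={n6}
  n6: DF=∅

DF(n2) = ["n2", "n6"]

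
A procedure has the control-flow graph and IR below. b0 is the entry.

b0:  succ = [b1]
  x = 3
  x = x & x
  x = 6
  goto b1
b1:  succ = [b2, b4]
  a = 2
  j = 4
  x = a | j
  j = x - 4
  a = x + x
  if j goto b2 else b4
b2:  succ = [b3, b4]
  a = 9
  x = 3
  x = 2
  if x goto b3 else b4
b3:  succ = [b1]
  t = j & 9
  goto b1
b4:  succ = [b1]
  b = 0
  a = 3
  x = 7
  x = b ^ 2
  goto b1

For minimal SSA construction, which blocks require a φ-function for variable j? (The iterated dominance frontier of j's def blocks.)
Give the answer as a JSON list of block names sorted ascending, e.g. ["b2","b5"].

idom tree: b1←b0 b2←b1 b3←b2 b4←b1
Dom at joins:
  b1: preds {b0,b3,b4}: {b0} ∩ {b0,b1,b2,b3} ∩ {b0,b1,b4} = {b0}; idom=b0
  b4: preds {b1,b2}: {b0,b1} ∩ {b0,b1,b2} = {b0,b1}; idom=b1

Frontier:
  join b1 pred b0: · stop@b0
  join b1 pred b3: b3→b2→b1 stop@b0
  join b1 pred b4: b4→b1 stop@b0
  join b4 pred b1: · stop@b1
  join b4 pred b2: b2 stop@b1
  b0: DF=∅
  b1: DF={b1}
  b2: DF={b1,b4}
  b3: DF={b1}
  b4: DF={b1}

φ for j: defs {b1}
  DF⁺ = {b1}

Answer: ["b1"]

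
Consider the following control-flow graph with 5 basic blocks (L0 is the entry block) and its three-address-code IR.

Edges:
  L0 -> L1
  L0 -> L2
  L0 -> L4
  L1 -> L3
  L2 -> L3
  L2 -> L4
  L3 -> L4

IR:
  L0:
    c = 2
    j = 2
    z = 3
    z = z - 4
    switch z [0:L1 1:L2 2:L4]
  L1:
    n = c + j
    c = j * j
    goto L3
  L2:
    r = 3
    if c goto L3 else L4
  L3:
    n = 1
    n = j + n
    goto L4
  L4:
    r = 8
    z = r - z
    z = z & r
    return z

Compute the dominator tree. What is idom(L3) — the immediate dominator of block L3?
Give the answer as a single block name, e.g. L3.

idom tree: L1←L0 L2←L0 L3←L0 L4←L0
Join-block Dom:
  L3: preds {L1,L2}: {L0,L1} ∩ {L0,L2} = {L0}; idom=L0
  L4: preds {L0,L2,L3}: {L0} ∩ {L0,L2} ∩ {L0,L3} = {L0}; idom=L0

idom(L3) = L0

Answer: L0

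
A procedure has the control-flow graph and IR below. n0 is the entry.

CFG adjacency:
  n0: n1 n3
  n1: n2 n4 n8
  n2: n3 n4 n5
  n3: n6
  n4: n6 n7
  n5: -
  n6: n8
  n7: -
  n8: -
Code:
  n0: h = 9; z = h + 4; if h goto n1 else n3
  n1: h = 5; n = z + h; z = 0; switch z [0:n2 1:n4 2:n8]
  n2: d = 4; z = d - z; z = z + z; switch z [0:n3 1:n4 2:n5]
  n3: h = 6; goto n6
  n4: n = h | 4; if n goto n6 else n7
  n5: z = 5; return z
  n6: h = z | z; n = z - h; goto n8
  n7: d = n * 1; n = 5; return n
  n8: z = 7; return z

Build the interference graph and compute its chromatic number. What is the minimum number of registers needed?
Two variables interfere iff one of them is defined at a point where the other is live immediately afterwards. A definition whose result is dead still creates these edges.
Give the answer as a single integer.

Answer: 3

Working:
def/use:
  n0 def {h,z} use ∅
  n1 def {h,n,z} use {z}
  n2 def {d,z} use {z}
  n3 def {h} use ∅
  n4 def {n} use {h}
  n5 def {z} use ∅
  n6 def {h,n} use {z}
  n7 def {d,n} use {n}
  n8 def {z} use ∅

Liveness:
  n0 li=∅ lo={z}
  n1 li={z} lo={h,z}
  n2 li={h,z} lo={h,z}
  n3 li={z} lo={z}
  n4 li={h,z} lo={n,z}
  n5 li=∅ lo=∅
  n6 li={z} lo=∅
  n7 li={n} lo=∅
  n8 li=∅ lo=∅

Conflict graph:
  d↔{h,z}
  h↔{d,n,z}
  n↔{h,z}
  z↔{d,h,n}

Registers:
  {d,h,z} pairwise interfere (3-clique) ⇒ χ ≥ 3
  assign d→R2 h→R0 n→R2 z→R1 — no edge inside a register ⇒ χ ≤ 3
  χ = 3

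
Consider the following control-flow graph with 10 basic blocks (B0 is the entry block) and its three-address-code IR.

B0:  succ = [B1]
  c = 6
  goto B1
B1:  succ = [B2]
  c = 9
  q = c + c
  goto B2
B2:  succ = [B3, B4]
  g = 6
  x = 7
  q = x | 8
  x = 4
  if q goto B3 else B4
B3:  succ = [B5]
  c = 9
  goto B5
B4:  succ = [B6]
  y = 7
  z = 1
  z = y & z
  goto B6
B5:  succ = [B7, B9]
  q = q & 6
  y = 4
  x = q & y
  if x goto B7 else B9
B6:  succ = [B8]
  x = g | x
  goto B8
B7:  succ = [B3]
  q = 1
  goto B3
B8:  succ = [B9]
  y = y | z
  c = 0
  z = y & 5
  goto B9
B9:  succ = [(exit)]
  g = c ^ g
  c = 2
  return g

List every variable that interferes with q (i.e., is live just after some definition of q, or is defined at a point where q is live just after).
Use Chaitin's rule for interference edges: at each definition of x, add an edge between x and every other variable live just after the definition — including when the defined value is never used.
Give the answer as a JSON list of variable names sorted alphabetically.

Answer: ["c", "g", "x", "y"]

Working:
def/use:
  B0: {c} / ∅
  B1: {c,q} / ∅
  B2: {g,q,x} / ∅
  B3: {c} / ∅
  B4: {y,z} / ∅
  B5: {q,x,y} / {q}
  B6: {x} / {g,x}
  B7: {q} / ∅
  B8: {c,y,z} / {y,z}
  B9: {c,g} / {c,g}

Live sets:
  B0 li=∅ lo=∅
  B1 li=∅ lo=∅
  B2 li=∅ lo={g,q,x}
  B3 li={g,q} lo={c,g,q}
  B4 li={g,x} lo={g,x,y,z}
  B5 li={c,g,q} lo={c,g}
  B6 li={g,x,y,z} lo={g,y,z}
  B7 li={g} lo={g,q}
  B8 li={g,y,z} lo={c,g}
  B9 li={c,g} lo=∅

Interference:
  c: {g,q,x,y,z}
  g: {c,q,x,y,z}
  q: {c,g,x,y}
  x: {c,g,q,y,z}
  y: {c,g,q,x,z}
  z: {c,g,x,y}

N(q) = ["c", "g", "x", "y"]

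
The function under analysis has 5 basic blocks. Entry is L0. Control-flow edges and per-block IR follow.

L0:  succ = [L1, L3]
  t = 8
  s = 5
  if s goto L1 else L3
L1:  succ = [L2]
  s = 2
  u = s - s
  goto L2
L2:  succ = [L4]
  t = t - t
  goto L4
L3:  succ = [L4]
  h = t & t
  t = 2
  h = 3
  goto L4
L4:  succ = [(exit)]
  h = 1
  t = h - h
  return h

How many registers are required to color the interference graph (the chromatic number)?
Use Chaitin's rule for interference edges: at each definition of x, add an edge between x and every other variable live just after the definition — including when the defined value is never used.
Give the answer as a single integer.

Block summaries:
  L0: {s,t} / ∅
  L1: {s,u} / ∅
  L2: {t} / {t}
  L3: {h,t} / {t}
  L4: {h,t} / ∅

Liveness:
  live L0: ∅→{t}
  live L1: {t}→{t}
  live L2: {t}→∅
  live L3: {t}→∅
  live L4: ∅→∅

Interfere edges:
  h — {t}
  s — {t}
  t — {h,s,u}
  u — {t}

Chromatic number:
  lower bound: {h,t} mutually conflict ⇒ χ ≥ 2
  assign h→c1 s→c1 t→c0 u→c1 — no edge inside a register ⇒ χ ≤ 2
  χ = 2

Answer: 2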